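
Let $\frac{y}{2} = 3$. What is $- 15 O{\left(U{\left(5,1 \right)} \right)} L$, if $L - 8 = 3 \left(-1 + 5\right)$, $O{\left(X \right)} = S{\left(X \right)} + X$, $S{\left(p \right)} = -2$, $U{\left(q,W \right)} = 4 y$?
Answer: $-6600$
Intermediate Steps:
$y = 6$ ($y = 2 \cdot 3 = 6$)
$U{\left(q,W \right)} = 24$ ($U{\left(q,W \right)} = 4 \cdot 6 = 24$)
$O{\left(X \right)} = -2 + X$
$L = 20$ ($L = 8 + 3 \left(-1 + 5\right) = 8 + 3 \cdot 4 = 8 + 12 = 20$)
$- 15 O{\left(U{\left(5,1 \right)} \right)} L = - 15 \left(-2 + 24\right) 20 = \left(-15\right) 22 \cdot 20 = \left(-330\right) 20 = -6600$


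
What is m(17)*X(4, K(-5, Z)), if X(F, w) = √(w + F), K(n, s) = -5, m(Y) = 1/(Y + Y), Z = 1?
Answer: I/34 ≈ 0.029412*I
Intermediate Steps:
m(Y) = 1/(2*Y)
X(F, w) = √(F + w)
m(17)*X(4, K(-5, Z)) = ((½)/17)*√(4 - 5) = ((½)*(1/17))*√(-1) = I/34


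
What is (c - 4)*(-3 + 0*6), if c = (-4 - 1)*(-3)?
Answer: -33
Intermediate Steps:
c = 15 (c = -5*(-3) = 15)
(c - 4)*(-3 + 0*6) = (15 - 4)*(-3 + 0*6) = 11*(-3 + 0) = 11*(-3) = -33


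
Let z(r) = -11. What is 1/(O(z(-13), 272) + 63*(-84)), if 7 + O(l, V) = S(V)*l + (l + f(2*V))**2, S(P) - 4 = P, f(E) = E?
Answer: 1/275754 ≈ 3.6264e-6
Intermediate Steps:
S(P) = 4 + P
O(l, V) = -7 + (l + 2*V)**2 + l*(4 + V) (O(l, V) = -7 + ((4 + V)*l + (l + 2*V)**2) = -7 + (l*(4 + V) + (l + 2*V)**2) = -7 + ((l + 2*V)**2 + l*(4 + V)) = -7 + (l + 2*V)**2 + l*(4 + V))
1/(O(z(-13), 272) + 63*(-84)) = 1/((-7 + (-11 + 2*272)**2 - 11*(4 + 272)) + 63*(-84)) = 1/((-7 + (-11 + 544)**2 - 11*276) - 5292) = 1/((-7 + 533**2 - 3036) - 5292) = 1/((-7 + 284089 - 3036) - 5292) = 1/(281046 - 5292) = 1/275754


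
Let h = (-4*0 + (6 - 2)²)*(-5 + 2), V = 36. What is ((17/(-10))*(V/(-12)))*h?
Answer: -1224/5 ≈ -244.80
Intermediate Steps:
h = -48 (h = (0 + 4²)*(-3) = (0 + 16)*(-3) = 16*(-3) = -48)
((17/(-10))*(V/(-12)))*h = ((17/(-10))*(36/(-12)))*(-48) = ((17*(-⅒))*(36*(-1/12)))*(-48) = -17/10*(-3)*(-48) = (51/10)*(-48) = -1224/5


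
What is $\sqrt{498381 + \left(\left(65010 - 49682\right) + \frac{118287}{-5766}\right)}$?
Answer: $\frac{\sqrt{1974618538}}{62} \approx 716.72$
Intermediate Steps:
$\sqrt{498381 + \left(\left(65010 - 49682\right) + \frac{118287}{-5766}\right)} = \sqrt{498381 + \left(15328 + 118287 \left(- \frac{1}{5766}\right)\right)} = \sqrt{498381 + \left(15328 - \frac{39429}{1922}\right)} = \sqrt{498381 + \frac{29420987}{1922}} = \sqrt{\frac{987309269}{1922}} = \frac{\sqrt{1974618538}}{62}$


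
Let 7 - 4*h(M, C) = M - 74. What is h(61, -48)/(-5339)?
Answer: -5/5339 ≈ -0.00093650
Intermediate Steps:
h(M, C) = 81/4 - M/4 (h(M, C) = 7/4 - (M - 74)/4 = 7/4 - (-74 + M)/4 = 7/4 + (37/2 - M/4) = 81/4 - M/4)
h(61, -48)/(-5339) = (81/4 - ¼*61)/(-5339) = (81/4 - 61/4)*(-1/5339) = 5*(-1/5339) = -5/5339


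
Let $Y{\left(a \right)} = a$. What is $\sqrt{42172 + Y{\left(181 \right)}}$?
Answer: $\sqrt{42353} \approx 205.8$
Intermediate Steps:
$\sqrt{42172 + Y{\left(181 \right)}} = \sqrt{42172 + 181} = \sqrt{42353}$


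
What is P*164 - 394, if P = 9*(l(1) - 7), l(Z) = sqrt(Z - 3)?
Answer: -10726 + 1476*I*sqrt(2) ≈ -10726.0 + 2087.4*I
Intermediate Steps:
l(Z) = sqrt(-3 + Z)
P = -63 + 9*I*sqrt(2) (P = 9*(sqrt(-3 + 1) - 7) = 9*(sqrt(-2) - 7) = 9*(I*sqrt(2) - 7) = 9*(-7 + I*sqrt(2)) = -63 + 9*I*sqrt(2) ≈ -63.0 + 12.728*I)
P*164 - 394 = (-63 + 9*I*sqrt(2))*164 - 394 = (-10332 + 1476*I*sqrt(2)) - 394 = -10726 + 1476*I*sqrt(2)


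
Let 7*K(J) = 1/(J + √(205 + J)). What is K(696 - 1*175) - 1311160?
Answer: -2484654755279/1895005 - 11*√6/1895005 ≈ -1.3112e+6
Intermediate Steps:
K(J) = 1/(7*(J + √(205 + J)))
K(696 - 1*175) - 1311160 = 1/(7*((696 - 1*175) + √(205 + (696 - 1*175)))) - 1311160 = 1/(7*((696 - 175) + √(205 + (696 - 175)))) - 1311160 = 1/(7*(521 + √(205 + 521))) - 1311160 = 1/(7*(521 + √726)) - 1311160 = 1/(7*(521 + 11*√6)) - 1311160 = -1311160 + 1/(7*(521 + 11*√6))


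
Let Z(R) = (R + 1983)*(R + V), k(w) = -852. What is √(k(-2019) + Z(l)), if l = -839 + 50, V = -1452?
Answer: I*√2676606 ≈ 1636.0*I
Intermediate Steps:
l = -789
Z(R) = (-1452 + R)*(1983 + R) (Z(R) = (R + 1983)*(R - 1452) = (1983 + R)*(-1452 + R) = (-1452 + R)*(1983 + R))
√(k(-2019) + Z(l)) = √(-852 + (-2879316 + (-789)² + 531*(-789))) = √(-852 + (-2879316 + 622521 - 418959)) = √(-852 - 2675754) = √(-2676606) = I*√2676606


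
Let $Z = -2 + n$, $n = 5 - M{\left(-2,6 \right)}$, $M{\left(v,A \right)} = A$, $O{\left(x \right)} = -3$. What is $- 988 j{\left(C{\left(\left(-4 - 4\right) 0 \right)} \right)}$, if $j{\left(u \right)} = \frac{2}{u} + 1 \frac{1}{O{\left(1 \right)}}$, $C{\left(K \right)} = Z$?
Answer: $988$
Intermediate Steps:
$n = -1$ ($n = 5 - 6 = -1$)
$Z = -3$ ($Z = -2 - 1 = -3$)
$C{\left(K \right)} = -3$
$j{\left(u \right)} = - \frac{1}{3} + \frac{2}{u}$ ($j{\left(u \right)} = \frac{2}{u} + 1 \frac{1}{-3} = \frac{2}{u} + 1 \left(- \frac{1}{3}\right) = \frac{2}{u} - \frac{1}{3} = - \frac{1}{3} + \frac{2}{u}$)
$- 988 j{\left(C{\left(\left(-4 - 4\right) 0 \right)} \right)} = - 988 \frac{6 - -3}{3 \left(-3\right)} = - 988 \cdot \frac{1}{3} \left(- \frac{1}{3}\right) \left(6 + 3\right) = - 988 \cdot \frac{1}{3} \left(- \frac{1}{3}\right) 9 = \left(-988\right) \left(-1\right) = 988$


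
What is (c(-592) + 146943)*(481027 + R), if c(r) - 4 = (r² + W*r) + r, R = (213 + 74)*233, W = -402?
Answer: 402597094094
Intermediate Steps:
R = 66871 (R = 287*233 = 66871)
c(r) = 4 + r² - 401*r (c(r) = 4 + ((r² - 402*r) + r) = 4 + (r² - 401*r) = 4 + r² - 401*r)
(c(-592) + 146943)*(481027 + R) = ((4 + (-592)² - 401*(-592)) + 146943)*(481027 + 66871) = ((4 + 350464 + 237392) + 146943)*547898 = (587860 + 146943)*547898 = 734803*547898 = 402597094094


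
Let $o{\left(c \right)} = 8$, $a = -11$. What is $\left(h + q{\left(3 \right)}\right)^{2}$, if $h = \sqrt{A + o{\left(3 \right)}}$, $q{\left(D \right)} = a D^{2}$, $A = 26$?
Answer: $\left(-99 + \sqrt{34}\right)^{2} \approx 8680.5$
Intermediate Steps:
$q{\left(D \right)} = - 11 D^{2}$
$h = \sqrt{34}$ ($h = \sqrt{26 + 8} = \sqrt{34} \approx 5.8309$)
$\left(h + q{\left(3 \right)}\right)^{2} = \left(\sqrt{34} - 11 \cdot 3^{2}\right)^{2} = \left(\sqrt{34} - 99\right)^{2} = \left(-99 + \sqrt{34}\right)^{2}$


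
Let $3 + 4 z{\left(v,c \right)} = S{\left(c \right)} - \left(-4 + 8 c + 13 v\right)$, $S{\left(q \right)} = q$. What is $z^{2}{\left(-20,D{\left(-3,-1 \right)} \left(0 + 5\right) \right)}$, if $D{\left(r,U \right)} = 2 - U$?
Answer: $1521$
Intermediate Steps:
$z{\left(v,c \right)} = \frac{1}{4} - \frac{13 v}{4} - \frac{7 c}{4}$ ($z{\left(v,c \right)} = - \frac{3}{4} + \frac{c - \left(-4 + 8 c + 13 v\right)}{4} = - \frac{3}{4} + \frac{4 - 13 v - 7 c}{4} = - \frac{3}{4} - \left(-1 + \frac{7 c}{4} + \frac{13 v}{4}\right) = \frac{1}{4} - \frac{13 v}{4} - \frac{7 c}{4}$)
$z^{2}{\left(-20,D{\left(-3,-1 \right)} \left(0 + 5\right) \right)} = \left(\frac{1}{4} - -65 - \frac{7 \left(2 - -1\right) \left(0 + 5\right)}{4}\right)^{2} = \left(\frac{1}{4} + 65 - \frac{7 \left(2 + 1\right) 5}{4}\right)^{2} = \left(\frac{1}{4} + 65 - \frac{7 \cdot 3 \cdot 5}{4}\right)^{2} = \left(\frac{1}{4} + 65 - \frac{105}{4}\right)^{2} = 39^{2} = 1521$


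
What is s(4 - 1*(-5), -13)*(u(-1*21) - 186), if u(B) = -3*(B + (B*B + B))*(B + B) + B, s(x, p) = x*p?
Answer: -5857839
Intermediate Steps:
s(x, p) = p*x
u(B) = B - 6*B*(B**2 + 2*B) (u(B) = -3*(B + (B**2 + B))*2*B + B = -3*(B + (B + B**2))*2*B + B = -3*(B**2 + 2*B)*2*B + B = -6*B*(B**2 + 2*B) + B = B - 6*B*(B**2 + 2*B))
s(4 - 1*(-5), -13)*(u(-1*21) - 186) = (-13*(4 - 1*(-5)))*((-1*21)*(1 - (-12)*21 - 6*(-1*21)**2) - 186) = (-13*(4 + 5))*(-21*(1 - 12*(-21) - 6*(-21)**2) - 186) = (-13*9)*(-21*(1 + 252 - 6*441) - 186) = -117*(-21*(1 + 252 - 2646) - 186) = -117*(-21*(-2393) - 186) = -117*(50253 - 186) = -117*50067 = -5857839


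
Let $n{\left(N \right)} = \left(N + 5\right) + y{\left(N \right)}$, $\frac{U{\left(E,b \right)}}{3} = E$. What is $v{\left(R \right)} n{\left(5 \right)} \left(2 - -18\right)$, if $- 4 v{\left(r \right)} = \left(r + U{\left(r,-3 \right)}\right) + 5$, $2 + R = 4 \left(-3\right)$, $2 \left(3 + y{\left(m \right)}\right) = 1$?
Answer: $\frac{3825}{2} \approx 1912.5$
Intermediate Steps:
$y{\left(m \right)} = - \frac{5}{2}$ ($y{\left(m \right)} = -3 + \frac{1}{2} \cdot 1 = -3 + \frac{1}{2} = - \frac{5}{2}$)
$U{\left(E,b \right)} = 3 E$
$R = -14$ ($R = -2 + 4 \left(-3\right) = -2 - 12 = -14$)
$v{\left(r \right)} = - \frac{5}{4} - r$ ($v{\left(r \right)} = - \frac{\left(r + 3 r\right) + 5}{4} = - \frac{4 r + 5}{4} = - \frac{5 + 4 r}{4} = - \frac{5}{4} - r$)
$n{\left(N \right)} = \frac{5}{2} + N$ ($n{\left(N \right)} = \left(N + 5\right) - \frac{5}{2} = \left(5 + N\right) - \frac{5}{2} = \frac{5}{2} + N$)
$v{\left(R \right)} n{\left(5 \right)} \left(2 - -18\right) = \left(- \frac{5}{4} - -14\right) \left(\frac{5}{2} + 5\right) \left(2 - -18\right) = \left(- \frac{5}{4} + 14\right) \frac{15}{2} \left(2 + 18\right) = \frac{51}{4} \cdot \frac{15}{2} \cdot 20 = \frac{765}{8} \cdot 20 = \frac{3825}{2}$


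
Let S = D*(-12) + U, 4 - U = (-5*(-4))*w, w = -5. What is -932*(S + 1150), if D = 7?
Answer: -1090440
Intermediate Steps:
U = 104 (U = 4 - (-5*(-4))*(-5) = 4 - 20*(-5) = 4 - 1*(-100) = 4 + 100 = 104)
S = 20 (S = 7*(-12) + 104 = -84 + 104 = 20)
-932*(S + 1150) = -932*(20 + 1150) = -932*1170 = -1090440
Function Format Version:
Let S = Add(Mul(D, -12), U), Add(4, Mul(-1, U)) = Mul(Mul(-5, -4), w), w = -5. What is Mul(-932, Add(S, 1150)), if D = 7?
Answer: -1090440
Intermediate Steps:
U = 104 (U = Add(4, Mul(-1, Mul(Mul(-5, -4), -5))) = Add(4, Mul(-1, Mul(20, -5))) = Add(4, Mul(-1, -100)) = Add(4, 100) = 104)
S = 20 (S = Add(Mul(7, -12), 104) = Add(-84, 104) = 20)
Mul(-932, Add(S, 1150)) = Mul(-932, Add(20, 1150)) = Mul(-932, 1170) = -1090440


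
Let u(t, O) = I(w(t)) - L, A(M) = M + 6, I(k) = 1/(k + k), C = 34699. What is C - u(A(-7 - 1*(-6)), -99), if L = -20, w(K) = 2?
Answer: 138715/4 ≈ 34679.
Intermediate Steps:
I(k) = 1/(2*k)
A(M) = 6 + M
u(t, O) = 81/4 (u(t, O) = (1/2)/2 - 1*(-20) = (1/2)*(1/2) + 20 = 1/4 + 20 = 81/4)
C - u(A(-7 - 1*(-6)), -99) = 34699 - 1*81/4 = 34699 - 81/4 = 138715/4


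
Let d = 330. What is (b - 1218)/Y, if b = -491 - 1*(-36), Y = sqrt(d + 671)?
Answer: -239*sqrt(1001)/143 ≈ -52.878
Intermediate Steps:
Y = sqrt(1001) (Y = sqrt(330 + 671) = sqrt(1001) ≈ 31.639)
b = -455 (b = -491 + 36 = -455)
(b - 1218)/Y = (-455 - 1218)/(sqrt(1001)) = -239*sqrt(1001)/143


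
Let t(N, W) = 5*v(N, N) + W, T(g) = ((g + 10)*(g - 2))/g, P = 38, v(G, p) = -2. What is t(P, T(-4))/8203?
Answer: -1/8203 ≈ -0.00012191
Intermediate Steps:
T(g) = (-2 + g)*(10 + g)/g (T(g) = ((10 + g)*(-2 + g))/g = ((-2 + g)*(10 + g))/g = (-2 + g)*(10 + g)/g)
t(N, W) = -10 + W (t(N, W) = 5*(-2) + W = -10 + W)
t(P, T(-4))/8203 = (-10 + (8 - 4 - 20/(-4)))/8203 = (-10 + (8 - 4 - 20*(-1/4)))*(1/8203) = (-10 + (8 - 4 + 5))*(1/8203) = (-10 + 9)*(1/8203) = -1*1/8203 = -1/8203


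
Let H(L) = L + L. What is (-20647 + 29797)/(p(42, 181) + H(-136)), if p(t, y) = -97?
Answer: -3050/123 ≈ -24.797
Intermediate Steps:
H(L) = 2*L
(-20647 + 29797)/(p(42, 181) + H(-136)) = (-20647 + 29797)/(-97 + 2*(-136)) = 9150/(-97 - 272) = 9150/(-369) = 9150*(-1/369) = -3050/123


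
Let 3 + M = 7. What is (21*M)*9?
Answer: 756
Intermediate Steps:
M = 4 (M = -3 + 7 = 4)
(21*M)*9 = (21*4)*9 = 84*9 = 756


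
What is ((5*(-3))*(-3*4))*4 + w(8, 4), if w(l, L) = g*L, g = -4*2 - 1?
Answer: 684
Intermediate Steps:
g = -9 (g = -8 - 1 = -9)
w(l, L) = -9*L
((5*(-3))*(-3*4))*4 + w(8, 4) = ((5*(-3))*(-3*4))*4 - 9*4 = -15*(-12)*4 - 36 = 180*4 - 36 = 720 - 36 = 684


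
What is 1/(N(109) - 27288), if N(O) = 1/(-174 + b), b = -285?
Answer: -459/12525193 ≈ -3.6646e-5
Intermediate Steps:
N(O) = -1/459 (N(O) = 1/(-174 - 285) = 1/(-459) = -1/459)
1/(N(109) - 27288) = 1/(-1/459 - 27288) = 1/(-12525193/459) = -459/12525193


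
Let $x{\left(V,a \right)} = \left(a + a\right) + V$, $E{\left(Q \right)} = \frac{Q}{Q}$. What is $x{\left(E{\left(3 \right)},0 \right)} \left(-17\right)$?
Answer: $-17$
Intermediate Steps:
$E{\left(Q \right)} = 1$
$x{\left(V,a \right)} = V + 2 a$ ($x{\left(V,a \right)} = 2 a + V = V + 2 a$)
$x{\left(E{\left(3 \right)},0 \right)} \left(-17\right) = \left(1 + 2 \cdot 0\right) \left(-17\right) = \left(1 + 0\right) \left(-17\right) = 1 \left(-17\right) = -17$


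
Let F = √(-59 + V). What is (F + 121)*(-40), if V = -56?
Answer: -4840 - 40*I*√115 ≈ -4840.0 - 428.95*I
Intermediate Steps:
F = I*√115 (F = √(-59 - 56) = √(-115) = I*√115 ≈ 10.724*I)
(F + 121)*(-40) = (I*√115 + 121)*(-40) = (121 + I*√115)*(-40) = -4840 - 40*I*√115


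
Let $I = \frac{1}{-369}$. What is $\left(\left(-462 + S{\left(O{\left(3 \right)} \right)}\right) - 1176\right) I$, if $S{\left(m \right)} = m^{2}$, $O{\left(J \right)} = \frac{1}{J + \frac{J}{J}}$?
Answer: $\frac{26207}{5904} \approx 4.4389$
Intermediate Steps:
$I = - \frac{1}{369} \approx -0.00271$
$O{\left(J \right)} = \frac{1}{1 + J}$ ($O{\left(J \right)} = \frac{1}{J + 1} = \frac{1}{1 + J}$)
$\left(\left(-462 + S{\left(O{\left(3 \right)} \right)}\right) - 1176\right) I = \left(\left(-462 + \left(\frac{1}{1 + 3}\right)^{2}\right) - 1176\right) \left(- \frac{1}{369}\right) = \left(\left(-462 + \left(\frac{1}{4}\right)^{2}\right) - 1176\right) \left(- \frac{1}{369}\right) = \left(\left(-462 + \frac{1}{16}\right) - 1176\right) \left(- \frac{1}{369}\right) = \left(- \frac{7391}{16} - 1176\right) \left(- \frac{1}{369}\right) = \left(- \frac{26207}{16}\right) \left(- \frac{1}{369}\right) = \frac{26207}{5904}$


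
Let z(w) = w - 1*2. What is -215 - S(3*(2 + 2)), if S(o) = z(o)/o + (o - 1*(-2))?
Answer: -1379/6 ≈ -229.83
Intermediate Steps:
z(w) = -2 + w (z(w) = w - 2 = -2 + w)
S(o) = 2 + o + (-2 + o)/o (S(o) = (-2 + o)/o + (o - 1*(-2)) = (-2 + o)/o + (o + 2) = (-2 + o)/o + (2 + o) = 2 + o + (-2 + o)/o)
-215 - S(3*(2 + 2)) = -215 - (3 + 3*(2 + 2) - 2*1/(3*(2 + 2))) = -215 - (3 + 3*4 - 2/(3*4)) = -215 - (3 + 12 - 2/12) = -215 - (3 + 12 - 2*1/12) = -215 - (3 + 12 - ⅙) = -215 - 1*89/6 = -215 - 89/6 = -1379/6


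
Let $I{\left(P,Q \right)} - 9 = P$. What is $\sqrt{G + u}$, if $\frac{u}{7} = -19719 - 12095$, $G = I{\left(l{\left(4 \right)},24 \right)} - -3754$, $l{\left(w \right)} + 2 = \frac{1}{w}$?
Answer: $\frac{i \sqrt{875747}}{2} \approx 467.91 i$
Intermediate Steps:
$l{\left(w \right)} = -2 + \frac{1}{w}$
$I{\left(P,Q \right)} = 9 + P$
$G = \frac{15045}{4}$ ($G = \left(9 - \left(2 - \frac{1}{4}\right)\right) - -3754 = \left(9 + \left(-2 + \frac{1}{4}\right)\right) + 3754 = \left(9 - \frac{7}{4}\right) + 3754 = \frac{29}{4} + 3754 = \frac{15045}{4} \approx 3761.3$)
$u = -222698$ ($u = 7 \left(-19719 - 12095\right) = 7 \left(-31814\right) = -222698$)
$\sqrt{G + u} = \sqrt{\frac{15045}{4} - 222698} = \sqrt{- \frac{875747}{4}} = \frac{i \sqrt{875747}}{2}$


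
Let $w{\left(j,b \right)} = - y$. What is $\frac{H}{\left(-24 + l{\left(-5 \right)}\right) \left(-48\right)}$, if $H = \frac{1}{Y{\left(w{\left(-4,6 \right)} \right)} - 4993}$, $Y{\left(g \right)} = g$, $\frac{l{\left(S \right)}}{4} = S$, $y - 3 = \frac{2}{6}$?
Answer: $- \frac{1}{10552256} \approx -9.4767 \cdot 10^{-8}$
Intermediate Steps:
$y = \frac{10}{3}$ ($y = 3 + \frac{2}{6} = 3 + 2 \cdot \frac{1}{6} = 3 + \frac{1}{3} = \frac{10}{3} \approx 3.3333$)
$w{\left(j,b \right)} = - \frac{10}{3}$ ($w{\left(j,b \right)} = \left(-1\right) \frac{10}{3} = - \frac{10}{3}$)
$l{\left(S \right)} = 4 S$
$H = - \frac{3}{14989}$ ($H = \frac{1}{- \frac{10}{3} - 4993} = \frac{1}{- \frac{14989}{3}} = - \frac{3}{14989} \approx -0.00020015$)
$\frac{H}{\left(-24 + l{\left(-5 \right)}\right) \left(-48\right)} = - \frac{3}{14989 \left(-24 + 4 \left(-5\right)\right) \left(-48\right)} = - \frac{3}{14989 \left(-24 - 20\right) \left(-48\right)} = - \frac{3}{14989 \left(\left(-44\right) \left(-48\right)\right)} = - \frac{3}{14989 \cdot 2112} = \left(- \frac{3}{14989}\right) \frac{1}{2112} = - \frac{1}{10552256}$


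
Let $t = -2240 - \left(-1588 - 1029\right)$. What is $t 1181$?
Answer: $445237$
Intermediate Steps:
$t = 377$ ($t = -2240 - \left(-1588 - 1029\right) = -2240 - -2617 = -2240 + 2617 = 377$)
$t 1181 = 377 \cdot 1181 = 445237$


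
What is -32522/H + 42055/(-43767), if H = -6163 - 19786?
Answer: 47443597/162244269 ≈ 0.29242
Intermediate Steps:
H = -25949
-32522/H + 42055/(-43767) = -32522/(-25949) + 42055/(-43767) = -32522*(-1/25949) + 42055*(-1/43767) = 4646/3707 - 42055/43767 = 47443597/162244269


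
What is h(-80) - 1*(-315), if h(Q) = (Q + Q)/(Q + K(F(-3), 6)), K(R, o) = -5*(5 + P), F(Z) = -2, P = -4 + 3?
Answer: 1583/5 ≈ 316.60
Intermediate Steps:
P = -1
K(R, o) = -20 (K(R, o) = -5*(5 - 1) = -5*4 = -20)
h(Q) = 2*Q/(-20 + Q) (h(Q) = (Q + Q)/(Q - 20) = (2*Q)/(-20 + Q) = 2*Q/(-20 + Q))
h(-80) - 1*(-315) = 2*(-80)/(-20 - 80) - 1*(-315) = 2*(-80)/(-100) + 315 = 2*(-80)*(-1/100) + 315 = 8/5 + 315 = 1583/5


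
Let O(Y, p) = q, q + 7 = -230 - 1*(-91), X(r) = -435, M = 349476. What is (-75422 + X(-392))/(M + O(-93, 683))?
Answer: -75857/349330 ≈ -0.21715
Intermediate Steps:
q = -146 (q = -7 + (-230 - 1*(-91)) = -7 + (-230 + 91) = -7 - 139 = -146)
O(Y, p) = -146
(-75422 + X(-392))/(M + O(-93, 683)) = (-75422 - 435)/(349476 - 146) = -75857/349330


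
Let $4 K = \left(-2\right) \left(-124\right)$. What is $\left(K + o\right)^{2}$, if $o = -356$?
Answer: $86436$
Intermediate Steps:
$K = 62$ ($K = \frac{\left(-2\right) \left(-124\right)}{4} = \frac{1}{4} \cdot 248 = 62$)
$\left(K + o\right)^{2} = \left(62 - 356\right)^{2} = \left(-294\right)^{2} = 86436$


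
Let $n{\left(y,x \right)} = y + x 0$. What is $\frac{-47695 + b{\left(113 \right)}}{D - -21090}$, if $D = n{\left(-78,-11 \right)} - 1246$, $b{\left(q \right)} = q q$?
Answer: $- \frac{17463}{9883} \approx -1.767$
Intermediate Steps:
$n{\left(y,x \right)} = y$ ($n{\left(y,x \right)} = y + 0 = y$)
$b{\left(q \right)} = q^{2}$
$D = -1324$ ($D = -78 - 1246 = -1324$)
$\frac{-47695 + b{\left(113 \right)}}{D - -21090} = \frac{-47695 + 113^{2}}{-1324 - -21090} = \frac{-47695 + 12769}{-1324 + 21090} = - \frac{34926}{19766} = \left(-34926\right) \frac{1}{19766} = - \frac{17463}{9883}$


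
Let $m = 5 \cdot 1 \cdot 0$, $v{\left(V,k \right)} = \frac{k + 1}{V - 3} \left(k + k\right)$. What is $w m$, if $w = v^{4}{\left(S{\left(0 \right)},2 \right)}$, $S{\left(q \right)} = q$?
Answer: $0$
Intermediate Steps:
$v{\left(V,k \right)} = \frac{2 k \left(1 + k\right)}{-3 + V}$ ($v{\left(V,k \right)} = \frac{1 + k}{-3 + V} 2 k = \frac{2 k \left(1 + k\right)}{-3 + V}$)
$w = 256$ ($w = \left(2 \cdot 2 \frac{1}{-3 + 0} \left(1 + 2\right)\right)^{4} = \left(2 \cdot 2 \frac{1}{-3} \cdot 3\right)^{4} = \left(2 \cdot 2 \left(- \frac{1}{3}\right) 3\right)^{4} = \left(-4\right)^{4} = 256$)
$m = 0$ ($m = 5 \cdot 0 = 0$)
$w m = 256 \cdot 0 = 0$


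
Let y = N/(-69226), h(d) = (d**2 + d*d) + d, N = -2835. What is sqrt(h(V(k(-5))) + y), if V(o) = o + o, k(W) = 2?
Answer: 3*sqrt(19190762494)/69226 ≈ 6.0034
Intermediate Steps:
V(o) = 2*o
h(d) = d + 2*d**2 (h(d) = (d**2 + d**2) + d = 2*d**2 + d = d + 2*d**2)
y = 2835/69226 (y = -2835/(-69226) = -2835*(-1/69226) = 2835/69226 ≈ 0.040953)
sqrt(h(V(k(-5))) + y) = sqrt((2*2)*(1 + 2*(2*2)) + 2835/69226) = sqrt(4*(1 + 2*4) + 2835/69226) = sqrt(4*(1 + 8) + 2835/69226) = sqrt(4*9 + 2835/69226) = sqrt(36 + 2835/69226) = sqrt(2494971/69226) = 3*sqrt(19190762494)/69226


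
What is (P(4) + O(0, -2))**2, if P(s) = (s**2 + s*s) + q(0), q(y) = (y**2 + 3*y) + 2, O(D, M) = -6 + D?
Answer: 784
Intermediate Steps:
q(y) = 2 + y**2 + 3*y
P(s) = 2 + 2*s**2 (P(s) = (s**2 + s*s) + (2 + 0**2 + 3*0) = (s**2 + s**2) + (2 + 0 + 0) = 2*s**2 + 2 = 2 + 2*s**2)
(P(4) + O(0, -2))**2 = ((2 + 2*4**2) + (-6 + 0))**2 = ((2 + 2*16) - 6)**2 = ((2 + 32) - 6)**2 = (34 - 6)**2 = 28**2 = 784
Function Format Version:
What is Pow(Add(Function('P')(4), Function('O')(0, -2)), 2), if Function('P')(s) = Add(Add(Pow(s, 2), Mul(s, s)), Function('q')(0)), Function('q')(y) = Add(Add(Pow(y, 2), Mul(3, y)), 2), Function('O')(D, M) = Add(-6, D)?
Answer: 784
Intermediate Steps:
Function('q')(y) = Add(2, Pow(y, 2), Mul(3, y))
Function('P')(s) = Add(2, Mul(2, Pow(s, 2))) (Function('P')(s) = Add(Add(Pow(s, 2), Mul(s, s)), Add(2, Pow(0, 2), Mul(3, 0))) = Add(Add(Pow(s, 2), Pow(s, 2)), Add(2, 0, 0)) = Add(Mul(2, Pow(s, 2)), 2) = Add(2, Mul(2, Pow(s, 2))))
Pow(Add(Function('P')(4), Function('O')(0, -2)), 2) = Pow(Add(Add(2, Mul(2, Pow(4, 2))), Add(-6, 0)), 2) = Pow(Add(Add(2, Mul(2, 16)), -6), 2) = Pow(Add(Add(2, 32), -6), 2) = Pow(Add(34, -6), 2) = Pow(28, 2) = 784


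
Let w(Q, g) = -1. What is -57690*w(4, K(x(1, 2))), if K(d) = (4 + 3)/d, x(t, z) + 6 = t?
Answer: 57690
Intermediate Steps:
x(t, z) = -6 + t
K(d) = 7/d
-57690*w(4, K(x(1, 2))) = -57690*(-1) = 57690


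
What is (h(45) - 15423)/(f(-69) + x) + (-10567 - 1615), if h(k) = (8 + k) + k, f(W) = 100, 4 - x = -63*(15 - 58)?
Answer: -6343757/521 ≈ -12176.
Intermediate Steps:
x = -2705 (x = 4 - (-63)*(15 - 58) = 4 - (-63)*(-43) = 4 - 1*2709 = 4 - 2709 = -2705)
h(k) = 8 + 2*k
(h(45) - 15423)/(f(-69) + x) + (-10567 - 1615) = ((8 + 2*45) - 15423)/(100 - 2705) + (-10567 - 1615) = ((8 + 90) - 15423)/(-2605) - 12182 = (98 - 15423)*(-1/2605) - 12182 = -15325*(-1/2605) - 12182 = 3065/521 - 12182 = -6343757/521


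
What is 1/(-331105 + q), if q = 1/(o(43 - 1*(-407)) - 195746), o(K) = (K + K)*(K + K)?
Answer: -614254/203382570669 ≈ -3.0202e-6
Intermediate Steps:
o(K) = 4*K**2 (o(K) = (2*K)*(2*K) = 4*K**2)
q = 1/614254 (q = 1/(4*(43 - 1*(-407))**2 - 195746) = 1/(4*(43 + 407)**2 - 195746) = 1/(4*450**2 - 195746) = 1/(4*202500 - 195746) = 1/(810000 - 195746) = 1/614254 ≈ 1.6280e-6)
1/(-331105 + q) = 1/(-331105 + 1/614254) = 1/(-203382570669/614254) = -614254/203382570669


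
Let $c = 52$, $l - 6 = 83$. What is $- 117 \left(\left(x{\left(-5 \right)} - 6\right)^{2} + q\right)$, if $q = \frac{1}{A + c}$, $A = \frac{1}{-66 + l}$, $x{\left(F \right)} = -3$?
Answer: $- \frac{1260740}{133} \approx -9479.3$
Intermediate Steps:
$l = 89$ ($l = 6 + 83 = 89$)
$A = \frac{1}{23}$ ($A = \frac{1}{-66 + 89} = \frac{1}{23} \approx 0.043478$)
$q = \frac{23}{1197}$ ($q = \frac{1}{\frac{1}{23} + 52} = \frac{1}{\frac{1197}{23}} = \frac{23}{1197} \approx 0.019215$)
$- 117 \left(\left(x{\left(-5 \right)} - 6\right)^{2} + q\right) = - 117 \left(\left(-3 - 6\right)^{2} + \frac{23}{1197}\right) = - 117 \left(\left(-9\right)^{2} + \frac{23}{1197}\right) = - 117 \left(81 + \frac{23}{1197}\right) = \left(-117\right) \frac{96980}{1197} = - \frac{1260740}{133}$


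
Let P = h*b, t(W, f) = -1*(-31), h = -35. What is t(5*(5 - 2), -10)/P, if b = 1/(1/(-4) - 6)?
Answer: 155/28 ≈ 5.5357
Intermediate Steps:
t(W, f) = 31
b = -4/25 (b = 1/(-1/4 - 6) = 1/(-25/4) = -4/25 ≈ -0.16000)
P = 28/5 (P = -35*(-4/25) = 28/5 ≈ 5.6000)
t(5*(5 - 2), -10)/P = 31/(28/5) = 31*(5/28) = 155/28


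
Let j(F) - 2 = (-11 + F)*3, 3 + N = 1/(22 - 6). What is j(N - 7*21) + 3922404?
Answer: 62750771/16 ≈ 3.9219e+6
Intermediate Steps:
N = -47/16 (N = -3 + 1/(22 - 6) = -3 + 1/16 = -47/16 ≈ -2.9375)
j(F) = -31 + 3*F (j(F) = 2 + (-11 + F)*3 = 2 + (-33 + 3*F) = -31 + 3*F)
j(N - 7*21) + 3922404 = (-31 + 3*(-47/16 - 7*21)) + 3922404 = (-31 + 3*(-47/16 - 147)) + 3922404 = (-31 + 3*(-2399/16)) + 3922404 = (-31 - 7197/16) + 3922404 = -7693/16 + 3922404 = 62750771/16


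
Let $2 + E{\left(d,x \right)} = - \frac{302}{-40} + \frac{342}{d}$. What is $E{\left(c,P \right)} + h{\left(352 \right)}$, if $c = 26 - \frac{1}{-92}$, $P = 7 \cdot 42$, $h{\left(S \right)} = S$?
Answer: $\frac{17741623}{47860} \approx 370.7$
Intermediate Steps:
$P = 294$
$c = \frac{2393}{92}$ ($c = 26 - - \frac{1}{92} = 26 + \frac{1}{92} = \frac{2393}{92} \approx 26.011$)
$E{\left(d,x \right)} = \frac{111}{20} + \frac{342}{d}$ ($E{\left(d,x \right)} = -2 + \left(- \frac{302}{-40} + \frac{342}{d}\right) = -2 + \left(\left(-302\right) \left(- \frac{1}{40}\right) + \frac{342}{d}\right) = -2 + \left(\frac{151}{20} + \frac{342}{d}\right) = \frac{111}{20} + \frac{342}{d}$)
$E{\left(c,P \right)} + h{\left(352 \right)} = \left(\frac{111}{20} + \frac{342}{\frac{2393}{92}}\right) + 352 = \left(\frac{111}{20} + 342 \cdot \frac{92}{2393}\right) + 352 = \left(\frac{111}{20} + \frac{31464}{2393}\right) + 352 = \frac{894903}{47860} + 352 = \frac{17741623}{47860}$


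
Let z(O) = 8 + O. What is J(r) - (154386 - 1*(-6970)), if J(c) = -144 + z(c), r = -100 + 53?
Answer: -161539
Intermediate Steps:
r = -47
J(c) = -136 + c (J(c) = -144 + (8 + c) = -136 + c)
J(r) - (154386 - 1*(-6970)) = (-136 - 47) - (154386 - 1*(-6970)) = -183 - (154386 + 6970) = -183 - 1*161356 = -183 - 161356 = -161539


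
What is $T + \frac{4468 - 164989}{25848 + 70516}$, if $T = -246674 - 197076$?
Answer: $- \frac{42761685521}{96364} \approx -4.4375 \cdot 10^{5}$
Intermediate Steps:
$T = -443750$
$T + \frac{4468 - 164989}{25848 + 70516} = -443750 + \frac{4468 - 164989}{25848 + 70516} = -443750 - \frac{160521}{96364} = - \frac{42761685521}{96364}$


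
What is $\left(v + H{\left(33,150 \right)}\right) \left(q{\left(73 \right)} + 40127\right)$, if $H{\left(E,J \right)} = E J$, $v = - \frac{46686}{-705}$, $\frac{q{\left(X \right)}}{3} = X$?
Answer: $\frac{47560348952}{235} \approx 2.0238 \cdot 10^{8}$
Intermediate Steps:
$q{\left(X \right)} = 3 X$
$v = \frac{15562}{235}$ ($v = \left(-46686\right) \left(- \frac{1}{705}\right) = \frac{15562}{235} \approx 66.221$)
$\left(v + H{\left(33,150 \right)}\right) \left(q{\left(73 \right)} + 40127\right) = \left(\frac{15562}{235} + 33 \cdot 150\right) \left(3 \cdot 73 + 40127\right) = \left(\frac{15562}{235} + 4950\right) \left(219 + 40127\right) = \frac{1178812}{235} \cdot 40346 = \frac{47560348952}{235}$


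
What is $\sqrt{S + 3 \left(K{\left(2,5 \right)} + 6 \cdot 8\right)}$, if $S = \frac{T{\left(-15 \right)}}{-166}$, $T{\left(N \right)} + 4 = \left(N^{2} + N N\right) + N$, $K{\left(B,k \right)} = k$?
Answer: $\frac{\sqrt{4309858}}{166} \approx 12.506$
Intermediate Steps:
$T{\left(N \right)} = -4 + N + 2 N^{2}$ ($T{\left(N \right)} = -4 + \left(\left(N^{2} + N N\right) + N\right) = -4 + \left(\left(N^{2} + N^{2}\right) + N\right) = -4 + \left(2 N^{2} + N\right) = -4 + \left(N + 2 N^{2}\right) = -4 + N + 2 N^{2}$)
$S = - \frac{431}{166}$ ($S = \frac{-4 - 15 + 2 \left(-15\right)^{2}}{-166} = \left(-4 - 15 + 2 \cdot 225\right) \left(- \frac{1}{166}\right) = \left(-4 - 15 + 450\right) \left(- \frac{1}{166}\right) = 431 \left(- \frac{1}{166}\right) = - \frac{431}{166} \approx -2.5964$)
$\sqrt{S + 3 \left(K{\left(2,5 \right)} + 6 \cdot 8\right)} = \sqrt{- \frac{431}{166} + 3 \left(5 + 6 \cdot 8\right)} = \sqrt{- \frac{431}{166} + 3 \left(5 + 48\right)} = \sqrt{- \frac{431}{166} + 3 \cdot 53} = \sqrt{- \frac{431}{166} + 159} = \sqrt{\frac{25963}{166}} = \frac{\sqrt{4309858}}{166}$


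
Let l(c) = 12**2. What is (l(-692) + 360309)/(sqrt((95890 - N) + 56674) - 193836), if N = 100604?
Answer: -5822397309/3131028578 - 120151*sqrt(12990)/6262057156 ≈ -1.8618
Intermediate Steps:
l(c) = 144
(l(-692) + 360309)/(sqrt((95890 - N) + 56674) - 193836) = (144 + 360309)/(sqrt((95890 - 1*100604) + 56674) - 193836) = 360453/(sqrt((95890 - 100604) + 56674) - 193836) = 360453/(sqrt(-4714 + 56674) - 193836) = 360453/(sqrt(51960) - 193836) = 360453/(2*sqrt(12990) - 193836) = 360453/(-193836 + 2*sqrt(12990))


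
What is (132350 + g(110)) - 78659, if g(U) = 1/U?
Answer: 5906011/110 ≈ 53691.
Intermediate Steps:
(132350 + g(110)) - 78659 = (132350 + 1/110) - 78659 = 14558501/110 - 78659 = 5906011/110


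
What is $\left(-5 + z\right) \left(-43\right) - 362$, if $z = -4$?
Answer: $25$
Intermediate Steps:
$\left(-5 + z\right) \left(-43\right) - 362 = \left(-5 - 4\right) \left(-43\right) - 362 = \left(-9\right) \left(-43\right) - 362 = 387 - 362 = 25$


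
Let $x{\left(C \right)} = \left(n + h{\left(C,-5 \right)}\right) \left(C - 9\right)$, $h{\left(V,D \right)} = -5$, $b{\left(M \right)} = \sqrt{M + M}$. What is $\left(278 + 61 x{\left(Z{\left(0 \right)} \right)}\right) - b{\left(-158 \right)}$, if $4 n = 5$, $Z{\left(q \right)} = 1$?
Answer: $2108 - 2 i \sqrt{79} \approx 2108.0 - 17.776 i$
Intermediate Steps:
$n = \frac{5}{4}$ ($n = \frac{1}{4} \cdot 5 = \frac{5}{4} \approx 1.25$)
$b{\left(M \right)} = \sqrt{2} \sqrt{M}$ ($b{\left(M \right)} = \sqrt{2 M} = \sqrt{2} \sqrt{M}$)
$x{\left(C \right)} = \frac{135}{4} - \frac{15 C}{4}$ ($x{\left(C \right)} = \left(\frac{5}{4} - 5\right) \left(C - 9\right) = - \frac{15 \left(-9 + C\right)}{4} = \frac{135}{4} - \frac{15 C}{4}$)
$\left(278 + 61 x{\left(Z{\left(0 \right)} \right)}\right) - b{\left(-158 \right)} = \left(278 + 61 \left(\frac{135}{4} - \frac{15}{4}\right)\right) - \sqrt{2} \sqrt{-158} = \left(278 + 61 \left(\frac{135}{4} - \frac{15}{4}\right)\right) - \sqrt{2} i \sqrt{158} = \left(278 + 61 \cdot 30\right) - 2 i \sqrt{79} = \left(278 + 1830\right) - 2 i \sqrt{79} = 2108 - 2 i \sqrt{79}$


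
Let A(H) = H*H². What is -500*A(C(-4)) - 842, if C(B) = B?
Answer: 31158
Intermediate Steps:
A(H) = H³
-500*A(C(-4)) - 842 = -500*(-4)³ - 842 = -500*(-64) - 842 = 32000 - 842 = 31158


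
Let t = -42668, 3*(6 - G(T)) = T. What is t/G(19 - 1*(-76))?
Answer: 128004/77 ≈ 1662.4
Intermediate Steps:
G(T) = 6 - T/3
t/G(19 - 1*(-76)) = -42668/(6 - (19 - 1*(-76))/3) = -42668/(6 - (19 + 76)/3) = -42668/(6 - ⅓*95) = -42668/(6 - 95/3) = -42668/(-77/3) = -42668*(-3/77) = 128004/77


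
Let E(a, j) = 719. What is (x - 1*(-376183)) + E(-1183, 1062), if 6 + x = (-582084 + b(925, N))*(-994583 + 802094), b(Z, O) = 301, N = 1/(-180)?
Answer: 111987204783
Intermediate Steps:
N = -1/180 ≈ -0.0055556
x = 111986827881 (x = -6 + (-582084 + 301)*(-994583 + 802094) = -6 - 581783*(-192489) = -6 + 111986827887 = 111986827881)
(x - 1*(-376183)) + E(-1183, 1062) = (111986827881 - 1*(-376183)) + 719 = (111986827881 + 376183) + 719 = 111987204064 + 719 = 111987204783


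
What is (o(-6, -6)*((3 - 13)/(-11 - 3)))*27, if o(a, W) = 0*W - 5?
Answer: -675/7 ≈ -96.429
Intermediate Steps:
o(a, W) = -5 (o(a, W) = 0 - 5 = -5)
(o(-6, -6)*((3 - 13)/(-11 - 3)))*27 = -5*(3 - 13)/(-11 - 3)*27 = -(-50)/(-14)*27 = -(-50)*(-1)/14*27 = -5*5/7*27 = -25/7*27 = -675/7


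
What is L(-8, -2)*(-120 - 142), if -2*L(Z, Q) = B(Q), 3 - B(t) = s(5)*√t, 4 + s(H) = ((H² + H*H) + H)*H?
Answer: 393 - 35501*I*√2 ≈ 393.0 - 50206.0*I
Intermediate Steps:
s(H) = -4 + H*(H + 2*H²) (s(H) = -4 + ((H² + H*H) + H)*H = -4 + ((H² + H²) + H)*H = -4 + (2*H² + H)*H = -4 + (H + 2*H²)*H = -4 + H*(H + 2*H²))
B(t) = 3 - 271*√t (B(t) = 3 - (-4 + 5² + 2*5³)*√t = 3 - (-4 + 25 + 2*125)*√t = 3 - (-4 + 25 + 250)*√t = 3 - 271*√t)
L(Z, Q) = -3/2 + 271*√Q/2 (L(Z, Q) = -(3 - 271*√Q)/2 = -3/2 + 271*√Q/2)
L(-8, -2)*(-120 - 142) = (-3/2 + 271*√(-2)/2)*(-120 - 142) = (-3/2 + 271*(I*√2)/2)*(-262) = (-3/2 + 271*I*√2/2)*(-262) = 393 - 35501*I*√2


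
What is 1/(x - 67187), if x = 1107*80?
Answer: 1/21373 ≈ 4.6788e-5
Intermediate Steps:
x = 88560
1/(x - 67187) = 1/(88560 - 67187) = 1/21373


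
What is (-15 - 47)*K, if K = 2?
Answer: -124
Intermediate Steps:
(-15 - 47)*K = (-15 - 47)*2 = -62*2 = -124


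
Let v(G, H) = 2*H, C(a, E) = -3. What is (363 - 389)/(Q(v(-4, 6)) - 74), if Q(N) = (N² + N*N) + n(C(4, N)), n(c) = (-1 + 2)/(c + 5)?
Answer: -4/33 ≈ -0.12121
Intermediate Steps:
n(c) = 1/(5 + c)
Q(N) = ½ + 2*N² (Q(N) = (N² + N*N) + 1/(5 - 3) = (N² + N²) + 1/2 = 2*N² + ½ = ½ + 2*N²)
(363 - 389)/(Q(v(-4, 6)) - 74) = (363 - 389)/((½ + 2*(2*6)²) - 74) = -26/((½ + 2*12²) - 74) = -26/((½ + 2*144) - 74) = -26/((½ + 288) - 74) = -26/(577/2 - 74) = -26/429/2 = -26*2/429 = -4/33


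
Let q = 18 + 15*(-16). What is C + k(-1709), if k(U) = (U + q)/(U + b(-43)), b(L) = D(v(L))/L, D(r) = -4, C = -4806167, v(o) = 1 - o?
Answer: -353171486628/73483 ≈ -4.8062e+6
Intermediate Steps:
q = -222 (q = 18 - 240 = -222)
b(L) = -4/L
k(U) = (-222 + U)/(4/43 + U) (k(U) = (U - 222)/(U - 4/(-43)) = (-222 + U)/(U - 4*(-1/43)) = (-222 + U)/(U + 4/43) = (-222 + U)/(4/43 + U))
C + k(-1709) = -4806167 + 43*(-222 - 1709)/(4 + 43*(-1709)) = -4806167 + 43*(-1931)/(4 - 73487) = -4806167 + 43*(-1931)/(-73483) = -4806167 + 43*(-1/73483)*(-1931) = -4806167 + 83033/73483 = -353171486628/73483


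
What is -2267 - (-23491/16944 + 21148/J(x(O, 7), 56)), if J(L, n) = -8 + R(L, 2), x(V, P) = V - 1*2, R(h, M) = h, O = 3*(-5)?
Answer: -601382213/423600 ≈ -1419.7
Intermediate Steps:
O = -15
x(V, P) = -2 + V (x(V, P) = V - 2 = -2 + V)
J(L, n) = -8 + L
-2267 - (-23491/16944 + 21148/J(x(O, 7), 56)) = -2267 - (-23491/16944 + 21148/(-8 + (-2 - 15))) = -2267 - (-23491*1/16944 + 21148/(-8 - 17)) = -2267 - (-23491/16944 + 21148/(-25)) = -2267 - (-23491/16944 + 21148*(-1/25)) = -2267 - (-23491/16944 - 21148/25) = -2267 - 1*(-358918987/423600) = -2267 + 358918987/423600 = -601382213/423600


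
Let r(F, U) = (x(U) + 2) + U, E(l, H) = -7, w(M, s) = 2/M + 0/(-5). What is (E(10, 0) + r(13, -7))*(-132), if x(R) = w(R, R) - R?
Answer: 4884/7 ≈ 697.71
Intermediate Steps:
w(M, s) = 2/M (w(M, s) = 2/M + 0*(-⅕) = 2/M + 0 = 2/M)
x(R) = -R + 2/R (x(R) = 2/R - R = -R + 2/R)
r(F, U) = 2 + 2/U (r(F, U) = ((-U + 2/U) + 2) + U = (2 - U + 2/U) + U = 2 + 2/U)
(E(10, 0) + r(13, -7))*(-132) = (-7 + (2 + 2/(-7)))*(-132) = (-7 + (2 + 2*(-⅐)))*(-132) = (-7 + (2 - 2/7))*(-132) = (-7 + 12/7)*(-132) = -37/7*(-132) = 4884/7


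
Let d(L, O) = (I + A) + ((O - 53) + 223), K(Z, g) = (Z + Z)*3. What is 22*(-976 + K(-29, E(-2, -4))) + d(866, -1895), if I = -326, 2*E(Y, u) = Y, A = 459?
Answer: -26892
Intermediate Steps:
E(Y, u) = Y/2
K(Z, g) = 6*Z (K(Z, g) = (2*Z)*3 = 6*Z)
d(L, O) = 303 + O (d(L, O) = (-326 + 459) + ((O - 53) + 223) = 133 + ((-53 + O) + 223) = 133 + (170 + O) = 303 + O)
22*(-976 + K(-29, E(-2, -4))) + d(866, -1895) = 22*(-976 + 6*(-29)) + (303 - 1895) = 22*(-976 - 174) - 1592 = 22*(-1150) - 1592 = -25300 - 1592 = -26892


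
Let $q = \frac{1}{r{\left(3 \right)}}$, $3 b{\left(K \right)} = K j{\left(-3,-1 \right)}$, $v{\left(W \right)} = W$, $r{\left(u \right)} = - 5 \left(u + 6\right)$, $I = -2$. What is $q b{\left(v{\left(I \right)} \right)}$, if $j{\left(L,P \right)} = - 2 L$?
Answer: $\frac{4}{45} \approx 0.088889$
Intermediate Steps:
$r{\left(u \right)} = -30 - 5 u$ ($r{\left(u \right)} = - 5 \left(6 + u\right) = -30 - 5 u$)
$b{\left(K \right)} = 2 K$ ($b{\left(K \right)} = \frac{K \left(\left(-2\right) \left(-3\right)\right)}{3} = \frac{K 6}{3} = \frac{6 K}{3} = 2 K$)
$q = - \frac{1}{45}$ ($q = \frac{1}{-30 - 15} = \frac{1}{-45} = - \frac{1}{45} \approx -0.022222$)
$q b{\left(v{\left(I \right)} \right)} = - \frac{2 \left(-2\right)}{45} = \left(- \frac{1}{45}\right) \left(-4\right) = \frac{4}{45}$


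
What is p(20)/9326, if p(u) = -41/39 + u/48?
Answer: -33/484952 ≈ -6.8048e-5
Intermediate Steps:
p(u) = -41/39 + u/48 (p(u) = -41*1/39 + u*(1/48) = -41/39 + u/48)
p(20)/9326 = (-41/39 + (1/48)*20)/9326 = (-41/39 + 5/12)*(1/9326) = -33/52*1/9326 = -33/484952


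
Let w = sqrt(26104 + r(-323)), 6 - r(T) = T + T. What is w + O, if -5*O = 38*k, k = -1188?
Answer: 45144/5 + 2*sqrt(6689) ≈ 9192.4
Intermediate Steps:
r(T) = 6 - 2*T (r(T) = 6 - (T + T) = 6 - 2*T)
O = 45144/5 (O = -38*(-1188)/5 = -1/5*(-45144) = 45144/5 ≈ 9028.8)
w = 2*sqrt(6689) (w = sqrt(26104 + (6 - 2*(-323))) = sqrt(26104 + (6 + 646)) = sqrt(26104 + 652) = sqrt(26756) = 2*sqrt(6689) ≈ 163.57)
w + O = 2*sqrt(6689) + 45144/5 = 45144/5 + 2*sqrt(6689)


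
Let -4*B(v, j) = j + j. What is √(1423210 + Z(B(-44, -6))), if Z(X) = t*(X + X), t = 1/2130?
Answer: √179360040605/355 ≈ 1193.0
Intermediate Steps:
t = 1/2130 ≈ 0.00046948
B(v, j) = -j/2 (B(v, j) = -(j + j)/4 = -j/2)
Z(X) = X/1065 (Z(X) = (X + X)/2130 = (2*X)/2130 = X/1065)
√(1423210 + Z(B(-44, -6))) = √(1423210 + (-½*(-6))/1065) = √(1423210 + (1/1065)*3) = √(1423210 + 1/355) = √(505239551/355) = √179360040605/355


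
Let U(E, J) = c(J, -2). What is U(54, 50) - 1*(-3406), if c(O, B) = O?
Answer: 3456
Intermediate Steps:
U(E, J) = J
U(54, 50) - 1*(-3406) = 50 - 1*(-3406) = 50 + 3406 = 3456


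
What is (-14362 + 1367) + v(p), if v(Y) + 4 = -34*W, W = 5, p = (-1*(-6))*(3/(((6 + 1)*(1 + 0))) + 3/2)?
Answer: -13169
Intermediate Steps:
p = 81/7 (p = 6*(3/((7*1)) + 3*(½)) = 6*(3/7 + 3/2) = 6*(27/14) = 81/7 ≈ 11.571)
v(Y) = -174 (v(Y) = -4 - 34*5 = -4 - 170 = -174)
(-14362 + 1367) + v(p) = (-14362 + 1367) - 174 = -12995 - 174 = -13169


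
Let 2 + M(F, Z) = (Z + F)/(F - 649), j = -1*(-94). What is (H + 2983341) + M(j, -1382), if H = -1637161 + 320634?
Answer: 925081948/555 ≈ 1.6668e+6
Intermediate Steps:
j = 94
M(F, Z) = -2 + (F + Z)/(-649 + F) (M(F, Z) = -2 + (Z + F)/(F - 649) = -2 + (F + Z)/(-649 + F))
H = -1316527
(H + 2983341) + M(j, -1382) = (-1316527 + 2983341) + (1298 - 1382 - 1*94)/(-649 + 94) = 1666814 + (1298 - 1382 - 94)/(-555) = 1666814 - 1/555*(-178) = 1666814 + 178/555 = 925081948/555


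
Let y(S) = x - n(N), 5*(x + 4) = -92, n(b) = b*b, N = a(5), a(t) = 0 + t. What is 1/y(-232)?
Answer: -5/237 ≈ -0.021097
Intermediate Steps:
a(t) = t
N = 5
n(b) = b²
x = -112/5 (x = -4 + (⅕)*(-92) = -4 - 92/5 = -112/5 ≈ -22.400)
y(S) = -237/5 (y(S) = -112/5 - 1*5² = -112/5 - 1*25 = -112/5 - 25 = -237/5)
1/y(-232) = 1/(-237/5) = -5/237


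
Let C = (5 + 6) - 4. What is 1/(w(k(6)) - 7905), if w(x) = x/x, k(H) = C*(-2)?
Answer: -1/7904 ≈ -0.00012652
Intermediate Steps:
C = 7 (C = 11 - 4 = 7)
k(H) = -14 (k(H) = 7*(-2) = -14)
w(x) = 1
1/(w(k(6)) - 7905) = 1/(1 - 7905) = 1/(-7904) = -1/7904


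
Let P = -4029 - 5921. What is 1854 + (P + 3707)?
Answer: -4389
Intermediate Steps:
P = -9950
1854 + (P + 3707) = 1854 + (-9950 + 3707) = 1854 - 6243 = -4389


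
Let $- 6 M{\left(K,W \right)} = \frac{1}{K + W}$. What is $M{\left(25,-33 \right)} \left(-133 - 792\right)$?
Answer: $- \frac{925}{48} \approx -19.271$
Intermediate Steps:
$M{\left(K,W \right)} = - \frac{1}{6 \left(K + W\right)}$
$M{\left(25,-33 \right)} \left(-133 - 792\right) = - \frac{1}{6 \cdot 25 + 6 \left(-33\right)} \left(-133 - 792\right) = - \frac{1}{150 - 198} \left(-925\right) = - \frac{1}{-48} \left(-925\right) = \left(-1\right) \left(- \frac{1}{48}\right) \left(-925\right) = \frac{1}{48} \left(-925\right) = - \frac{925}{48}$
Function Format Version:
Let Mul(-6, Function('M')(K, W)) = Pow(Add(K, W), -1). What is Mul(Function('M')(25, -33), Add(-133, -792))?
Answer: Rational(-925, 48) ≈ -19.271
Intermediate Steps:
Function('M')(K, W) = Mul(Rational(-1, 6), Pow(Add(K, W), -1))
Mul(Function('M')(25, -33), Add(-133, -792)) = Mul(Mul(-1, Pow(Add(Mul(6, 25), Mul(6, -33)), -1)), Add(-133, -792)) = Mul(Mul(-1, Pow(Add(150, -198), -1)), -925) = Mul(Mul(-1, Pow(-48, -1)), -925) = Mul(Mul(-1, Rational(-1, 48)), -925) = Mul(Rational(1, 48), -925) = Rational(-925, 48)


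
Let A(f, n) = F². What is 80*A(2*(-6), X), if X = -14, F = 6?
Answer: 2880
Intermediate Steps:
A(f, n) = 36 (A(f, n) = 6² = 36)
80*A(2*(-6), X) = 80*36 = 2880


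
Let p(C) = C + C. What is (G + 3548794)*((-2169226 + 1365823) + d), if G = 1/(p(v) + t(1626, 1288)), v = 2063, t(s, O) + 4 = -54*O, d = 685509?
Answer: -4562450473791931/10905 ≈ -4.1838e+11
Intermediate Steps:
t(s, O) = -4 - 54*O
p(C) = 2*C
G = -1/65430 (G = 1/(2*2063 + (-4 - 54*1288)) = 1/(4126 + (-4 - 69552)) = 1/(4126 - 69556) = 1/(-65430) = -1/65430 ≈ -1.5283e-5)
(G + 3548794)*((-2169226 + 1365823) + d) = (-1/65430 + 3548794)*((-2169226 + 1365823) + 685509) = 232197591419*(-803403 + 685509)/65430 = (232197591419/65430)*(-117894) = -4562450473791931/10905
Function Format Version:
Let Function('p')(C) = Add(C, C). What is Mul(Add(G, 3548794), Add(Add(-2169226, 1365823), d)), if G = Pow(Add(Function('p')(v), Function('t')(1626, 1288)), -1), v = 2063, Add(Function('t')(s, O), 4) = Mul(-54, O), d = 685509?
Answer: Rational(-4562450473791931, 10905) ≈ -4.1838e+11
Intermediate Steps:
Function('t')(s, O) = Add(-4, Mul(-54, O))
Function('p')(C) = Mul(2, C)
G = Rational(-1, 65430) (G = Pow(Add(Mul(2, 2063), Add(-4, Mul(-54, 1288))), -1) = Pow(Add(4126, Add(-4, -69552)), -1) = Pow(Add(4126, -69556), -1) = Pow(-65430, -1) = Rational(-1, 65430) ≈ -1.5283e-5)
Mul(Add(G, 3548794), Add(Add(-2169226, 1365823), d)) = Mul(Add(Rational(-1, 65430), 3548794), Add(Add(-2169226, 1365823), 685509)) = Mul(Rational(232197591419, 65430), Add(-803403, 685509)) = Mul(Rational(232197591419, 65430), -117894) = Rational(-4562450473791931, 10905)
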